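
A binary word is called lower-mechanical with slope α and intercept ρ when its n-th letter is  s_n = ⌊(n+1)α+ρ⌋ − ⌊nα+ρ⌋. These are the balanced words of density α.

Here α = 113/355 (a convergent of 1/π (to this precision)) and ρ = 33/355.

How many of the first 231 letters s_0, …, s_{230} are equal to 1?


#1s = Σ_{n=0}^{230} s_n = Σ_{n=0}^{230} (⌊(n+1)α+ρ⌋ − ⌊nα+ρ⌋)
the sum telescopes: every ⌊nα+ρ⌋ with 0 < n < 231 appears once with + and once with −, leaving ⌊231α+ρ⌋ − ⌊0·α+ρ⌋
231α + ρ = (231·113 + 33) / 355 = 26136/355
ρ = 33/355
⌊26136/355⌋ = 73,  ⌊33/355⌋ = 0
#1s = 73 − 0 = 73

73


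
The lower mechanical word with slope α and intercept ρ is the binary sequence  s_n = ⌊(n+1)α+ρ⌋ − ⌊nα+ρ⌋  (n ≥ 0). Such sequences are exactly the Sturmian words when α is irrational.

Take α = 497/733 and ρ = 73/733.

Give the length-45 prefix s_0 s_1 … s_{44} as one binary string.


n=0: ⌊(1·497+73)/733⌋ − ⌊(0·497+73)/733⌋ = ⌊570/733⌋ − ⌊73/733⌋ = 0 − 0 = 0
n=1: ⌊(2·497+73)/733⌋ − ⌊(1·497+73)/733⌋ = ⌊1067/733⌋ − ⌊570/733⌋ = 1 − 0 = 1
n=2: ⌊(3·497+73)/733⌋ − ⌊(2·497+73)/733⌋ = ⌊1564/733⌋ − ⌊1067/733⌋ = 2 − 1 = 1
n=3: ⌊(4·497+73)/733⌋ − ⌊(3·497+73)/733⌋ = ⌊2061/733⌋ − ⌊1564/733⌋ = 2 − 2 = 0
n=4: ⌊(5·497+73)/733⌋ − ⌊(4·497+73)/733⌋ = ⌊2558/733⌋ − ⌊2061/733⌋ = 3 − 2 = 1
n=5: ⌊(6·497+73)/733⌋ − ⌊(5·497+73)/733⌋ = ⌊3055/733⌋ − ⌊2558/733⌋ = 4 − 3 = 1
n=6: ⌊(7·497+73)/733⌋ − ⌊(6·497+73)/733⌋ = ⌊3552/733⌋ − ⌊3055/733⌋ = 4 − 4 = 0
n=7: ⌊(8·497+73)/733⌋ − ⌊(7·497+73)/733⌋ = ⌊4049/733⌋ − ⌊3552/733⌋ = 5 − 4 = 1
n=8: ⌊(9·497+73)/733⌋ − ⌊(8·497+73)/733⌋ = ⌊4546/733⌋ − ⌊4049/733⌋ = 6 − 5 = 1
n=9: ⌊(10·497+73)/733⌋ − ⌊(9·497+73)/733⌋ = ⌊5043/733⌋ − ⌊4546/733⌋ = 6 − 6 = 0
n=10: ⌊(11·497+73)/733⌋ − ⌊(10·497+73)/733⌋ = ⌊5540/733⌋ − ⌊5043/733⌋ = 7 − 6 = 1
n=11: ⌊(12·497+73)/733⌋ − ⌊(11·497+73)/733⌋ = ⌊6037/733⌋ − ⌊5540/733⌋ = 8 − 7 = 1
n=12: ⌊(13·497+73)/733⌋ − ⌊(12·497+73)/733⌋ = ⌊6534/733⌋ − ⌊6037/733⌋ = 8 − 8 = 0
n=13: ⌊(14·497+73)/733⌋ − ⌊(13·497+73)/733⌋ = ⌊7031/733⌋ − ⌊6534/733⌋ = 9 − 8 = 1
n=14: ⌊(15·497+73)/733⌋ − ⌊(14·497+73)/733⌋ = ⌊7528/733⌋ − ⌊7031/733⌋ = 10 − 9 = 1
n=15: ⌊(16·497+73)/733⌋ − ⌊(15·497+73)/733⌋ = ⌊8025/733⌋ − ⌊7528/733⌋ = 10 − 10 = 0
n=16: ⌊(17·497+73)/733⌋ − ⌊(16·497+73)/733⌋ = ⌊8522/733⌋ − ⌊8025/733⌋ = 11 − 10 = 1
n=17: ⌊(18·497+73)/733⌋ − ⌊(17·497+73)/733⌋ = ⌊9019/733⌋ − ⌊8522/733⌋ = 12 − 11 = 1
n=18: ⌊(19·497+73)/733⌋ − ⌊(18·497+73)/733⌋ = ⌊9516/733⌋ − ⌊9019/733⌋ = 12 − 12 = 0
n=19: ⌊(20·497+73)/733⌋ − ⌊(19·497+73)/733⌋ = ⌊10013/733⌋ − ⌊9516/733⌋ = 13 − 12 = 1
n=20: ⌊(21·497+73)/733⌋ − ⌊(20·497+73)/733⌋ = ⌊10510/733⌋ − ⌊10013/733⌋ = 14 − 13 = 1
n=21: ⌊(22·497+73)/733⌋ − ⌊(21·497+73)/733⌋ = ⌊11007/733⌋ − ⌊10510/733⌋ = 15 − 14 = 1
n=22: ⌊(23·497+73)/733⌋ − ⌊(22·497+73)/733⌋ = ⌊11504/733⌋ − ⌊11007/733⌋ = 15 − 15 = 0
n=23: ⌊(24·497+73)/733⌋ − ⌊(23·497+73)/733⌋ = ⌊12001/733⌋ − ⌊11504/733⌋ = 16 − 15 = 1
n=24: ⌊(25·497+73)/733⌋ − ⌊(24·497+73)/733⌋ = ⌊12498/733⌋ − ⌊12001/733⌋ = 17 − 16 = 1
n=25: ⌊(26·497+73)/733⌋ − ⌊(25·497+73)/733⌋ = ⌊12995/733⌋ − ⌊12498/733⌋ = 17 − 17 = 0
n=26: ⌊(27·497+73)/733⌋ − ⌊(26·497+73)/733⌋ = ⌊13492/733⌋ − ⌊12995/733⌋ = 18 − 17 = 1
n=27: ⌊(28·497+73)/733⌋ − ⌊(27·497+73)/733⌋ = ⌊13989/733⌋ − ⌊13492/733⌋ = 19 − 18 = 1
n=28: ⌊(29·497+73)/733⌋ − ⌊(28·497+73)/733⌋ = ⌊14486/733⌋ − ⌊13989/733⌋ = 19 − 19 = 0
n=29: ⌊(30·497+73)/733⌋ − ⌊(29·497+73)/733⌋ = ⌊14983/733⌋ − ⌊14486/733⌋ = 20 − 19 = 1
n=30: ⌊(31·497+73)/733⌋ − ⌊(30·497+73)/733⌋ = ⌊15480/733⌋ − ⌊14983/733⌋ = 21 − 20 = 1
n=31: ⌊(32·497+73)/733⌋ − ⌊(31·497+73)/733⌋ = ⌊15977/733⌋ − ⌊15480/733⌋ = 21 − 21 = 0
n=32: ⌊(33·497+73)/733⌋ − ⌊(32·497+73)/733⌋ = ⌊16474/733⌋ − ⌊15977/733⌋ = 22 − 21 = 1
n=33: ⌊(34·497+73)/733⌋ − ⌊(33·497+73)/733⌋ = ⌊16971/733⌋ − ⌊16474/733⌋ = 23 − 22 = 1
n=34: ⌊(35·497+73)/733⌋ − ⌊(34·497+73)/733⌋ = ⌊17468/733⌋ − ⌊16971/733⌋ = 23 − 23 = 0
n=35: ⌊(36·497+73)/733⌋ − ⌊(35·497+73)/733⌋ = ⌊17965/733⌋ − ⌊17468/733⌋ = 24 − 23 = 1
n=36: ⌊(37·497+73)/733⌋ − ⌊(36·497+73)/733⌋ = ⌊18462/733⌋ − ⌊17965/733⌋ = 25 − 24 = 1
n=37: ⌊(38·497+73)/733⌋ − ⌊(37·497+73)/733⌋ = ⌊18959/733⌋ − ⌊18462/733⌋ = 25 − 25 = 0
n=38: ⌊(39·497+73)/733⌋ − ⌊(38·497+73)/733⌋ = ⌊19456/733⌋ − ⌊18959/733⌋ = 26 − 25 = 1
n=39: ⌊(40·497+73)/733⌋ − ⌊(39·497+73)/733⌋ = ⌊19953/733⌋ − ⌊19456/733⌋ = 27 − 26 = 1
n=40: ⌊(41·497+73)/733⌋ − ⌊(40·497+73)/733⌋ = ⌊20450/733⌋ − ⌊19953/733⌋ = 27 − 27 = 0
n=41: ⌊(42·497+73)/733⌋ − ⌊(41·497+73)/733⌋ = ⌊20947/733⌋ − ⌊20450/733⌋ = 28 − 27 = 1
n=42: ⌊(43·497+73)/733⌋ − ⌊(42·497+73)/733⌋ = ⌊21444/733⌋ − ⌊20947/733⌋ = 29 − 28 = 1
n=43: ⌊(44·497+73)/733⌋ − ⌊(43·497+73)/733⌋ = ⌊21941/733⌋ − ⌊21444/733⌋ = 29 − 29 = 0
n=44: ⌊(45·497+73)/733⌋ − ⌊(44·497+73)/733⌋ = ⌊22438/733⌋ − ⌊21941/733⌋ = 30 − 29 = 1

011011011011011011011101101101101101101101101


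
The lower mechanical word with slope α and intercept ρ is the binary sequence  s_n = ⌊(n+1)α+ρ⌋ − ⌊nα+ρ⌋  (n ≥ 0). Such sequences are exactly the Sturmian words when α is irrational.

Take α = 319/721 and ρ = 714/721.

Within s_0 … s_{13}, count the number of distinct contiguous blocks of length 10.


t_n = ⌊(n·319+714)/721⌋ for n = 0 … 14:
  n=0…9: ⌊714/721⌋=0 ⌊1033/721⌋=1 ⌊1352/721⌋=1 ⌊1671/721⌋=2 ⌊1990/721⌋=2 ⌊2309/721⌋=3 ⌊2628/721⌋=3 ⌊2947/721⌋=4 ⌊3266/721⌋=4 ⌊3585/721⌋=4
  n=10…14: ⌊3904/721⌋=5 ⌊4223/721⌋=5 ⌊4542/721⌋=6 ⌊4861/721⌋=6 ⌊5180/721⌋=7
s_n = t_(n+1) − t_n for n = 0 … 13 gives
prefix = 10101010010101
slide a length-10 window over [0..9] … [4..13] (5 windows); first occurrence of each distinct factor:
  [  0..  9] 1010101001
  [  1.. 10] 0101010010
  [  2.. 11] 1010100101
  [  3.. 12] 0101001010
  [  4.. 13] 1010010101
distinct factors: {0101001010, 0101010010, 1010010101, 1010100101, 1010101001}
count = 5  (Sturmian bound for length 10 is 11)

5


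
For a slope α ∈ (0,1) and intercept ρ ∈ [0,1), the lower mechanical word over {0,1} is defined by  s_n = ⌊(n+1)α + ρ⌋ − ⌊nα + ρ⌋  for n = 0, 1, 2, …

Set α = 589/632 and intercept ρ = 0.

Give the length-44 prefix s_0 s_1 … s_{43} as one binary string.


01111111111111011111111111111011111111111111

n=0: ⌊(1·589)/632⌋ − ⌊(0·589)/632⌋ = ⌊589/632⌋ − ⌊0/632⌋ = 0 − 0 = 0
n=1: ⌊(2·589)/632⌋ − ⌊(1·589)/632⌋ = ⌊1178/632⌋ − ⌊589/632⌋ = 1 − 0 = 1
n=2: ⌊(3·589)/632⌋ − ⌊(2·589)/632⌋ = ⌊1767/632⌋ − ⌊1178/632⌋ = 2 − 1 = 1
n=3: ⌊(4·589)/632⌋ − ⌊(3·589)/632⌋ = ⌊2356/632⌋ − ⌊1767/632⌋ = 3 − 2 = 1
n=4: ⌊(5·589)/632⌋ − ⌊(4·589)/632⌋ = ⌊2945/632⌋ − ⌊2356/632⌋ = 4 − 3 = 1
n=5: ⌊(6·589)/632⌋ − ⌊(5·589)/632⌋ = ⌊3534/632⌋ − ⌊2945/632⌋ = 5 − 4 = 1
n=6: ⌊(7·589)/632⌋ − ⌊(6·589)/632⌋ = ⌊4123/632⌋ − ⌊3534/632⌋ = 6 − 5 = 1
n=7: ⌊(8·589)/632⌋ − ⌊(7·589)/632⌋ = ⌊4712/632⌋ − ⌊4123/632⌋ = 7 − 6 = 1
n=8: ⌊(9·589)/632⌋ − ⌊(8·589)/632⌋ = ⌊5301/632⌋ − ⌊4712/632⌋ = 8 − 7 = 1
n=9: ⌊(10·589)/632⌋ − ⌊(9·589)/632⌋ = ⌊5890/632⌋ − ⌊5301/632⌋ = 9 − 8 = 1
n=10: ⌊(11·589)/632⌋ − ⌊(10·589)/632⌋ = ⌊6479/632⌋ − ⌊5890/632⌋ = 10 − 9 = 1
n=11: ⌊(12·589)/632⌋ − ⌊(11·589)/632⌋ = ⌊7068/632⌋ − ⌊6479/632⌋ = 11 − 10 = 1
n=12: ⌊(13·589)/632⌋ − ⌊(12·589)/632⌋ = ⌊7657/632⌋ − ⌊7068/632⌋ = 12 − 11 = 1
n=13: ⌊(14·589)/632⌋ − ⌊(13·589)/632⌋ = ⌊8246/632⌋ − ⌊7657/632⌋ = 13 − 12 = 1
n=14: ⌊(15·589)/632⌋ − ⌊(14·589)/632⌋ = ⌊8835/632⌋ − ⌊8246/632⌋ = 13 − 13 = 0
n=15: ⌊(16·589)/632⌋ − ⌊(15·589)/632⌋ = ⌊9424/632⌋ − ⌊8835/632⌋ = 14 − 13 = 1
n=16: ⌊(17·589)/632⌋ − ⌊(16·589)/632⌋ = ⌊10013/632⌋ − ⌊9424/632⌋ = 15 − 14 = 1
n=17: ⌊(18·589)/632⌋ − ⌊(17·589)/632⌋ = ⌊10602/632⌋ − ⌊10013/632⌋ = 16 − 15 = 1
n=18: ⌊(19·589)/632⌋ − ⌊(18·589)/632⌋ = ⌊11191/632⌋ − ⌊10602/632⌋ = 17 − 16 = 1
n=19: ⌊(20·589)/632⌋ − ⌊(19·589)/632⌋ = ⌊11780/632⌋ − ⌊11191/632⌋ = 18 − 17 = 1
n=20: ⌊(21·589)/632⌋ − ⌊(20·589)/632⌋ = ⌊12369/632⌋ − ⌊11780/632⌋ = 19 − 18 = 1
n=21: ⌊(22·589)/632⌋ − ⌊(21·589)/632⌋ = ⌊12958/632⌋ − ⌊12369/632⌋ = 20 − 19 = 1
n=22: ⌊(23·589)/632⌋ − ⌊(22·589)/632⌋ = ⌊13547/632⌋ − ⌊12958/632⌋ = 21 − 20 = 1
n=23: ⌊(24·589)/632⌋ − ⌊(23·589)/632⌋ = ⌊14136/632⌋ − ⌊13547/632⌋ = 22 − 21 = 1
n=24: ⌊(25·589)/632⌋ − ⌊(24·589)/632⌋ = ⌊14725/632⌋ − ⌊14136/632⌋ = 23 − 22 = 1
n=25: ⌊(26·589)/632⌋ − ⌊(25·589)/632⌋ = ⌊15314/632⌋ − ⌊14725/632⌋ = 24 − 23 = 1
n=26: ⌊(27·589)/632⌋ − ⌊(26·589)/632⌋ = ⌊15903/632⌋ − ⌊15314/632⌋ = 25 − 24 = 1
n=27: ⌊(28·589)/632⌋ − ⌊(27·589)/632⌋ = ⌊16492/632⌋ − ⌊15903/632⌋ = 26 − 25 = 1
n=28: ⌊(29·589)/632⌋ − ⌊(28·589)/632⌋ = ⌊17081/632⌋ − ⌊16492/632⌋ = 27 − 26 = 1
n=29: ⌊(30·589)/632⌋ − ⌊(29·589)/632⌋ = ⌊17670/632⌋ − ⌊17081/632⌋ = 27 − 27 = 0
n=30: ⌊(31·589)/632⌋ − ⌊(30·589)/632⌋ = ⌊18259/632⌋ − ⌊17670/632⌋ = 28 − 27 = 1
n=31: ⌊(32·589)/632⌋ − ⌊(31·589)/632⌋ = ⌊18848/632⌋ − ⌊18259/632⌋ = 29 − 28 = 1
n=32: ⌊(33·589)/632⌋ − ⌊(32·589)/632⌋ = ⌊19437/632⌋ − ⌊18848/632⌋ = 30 − 29 = 1
n=33: ⌊(34·589)/632⌋ − ⌊(33·589)/632⌋ = ⌊20026/632⌋ − ⌊19437/632⌋ = 31 − 30 = 1
n=34: ⌊(35·589)/632⌋ − ⌊(34·589)/632⌋ = ⌊20615/632⌋ − ⌊20026/632⌋ = 32 − 31 = 1
n=35: ⌊(36·589)/632⌋ − ⌊(35·589)/632⌋ = ⌊21204/632⌋ − ⌊20615/632⌋ = 33 − 32 = 1
n=36: ⌊(37·589)/632⌋ − ⌊(36·589)/632⌋ = ⌊21793/632⌋ − ⌊21204/632⌋ = 34 − 33 = 1
n=37: ⌊(38·589)/632⌋ − ⌊(37·589)/632⌋ = ⌊22382/632⌋ − ⌊21793/632⌋ = 35 − 34 = 1
n=38: ⌊(39·589)/632⌋ − ⌊(38·589)/632⌋ = ⌊22971/632⌋ − ⌊22382/632⌋ = 36 − 35 = 1
n=39: ⌊(40·589)/632⌋ − ⌊(39·589)/632⌋ = ⌊23560/632⌋ − ⌊22971/632⌋ = 37 − 36 = 1
n=40: ⌊(41·589)/632⌋ − ⌊(40·589)/632⌋ = ⌊24149/632⌋ − ⌊23560/632⌋ = 38 − 37 = 1
n=41: ⌊(42·589)/632⌋ − ⌊(41·589)/632⌋ = ⌊24738/632⌋ − ⌊24149/632⌋ = 39 − 38 = 1
n=42: ⌊(43·589)/632⌋ − ⌊(42·589)/632⌋ = ⌊25327/632⌋ − ⌊24738/632⌋ = 40 − 39 = 1
n=43: ⌊(44·589)/632⌋ − ⌊(43·589)/632⌋ = ⌊25916/632⌋ − ⌊25327/632⌋ = 41 − 40 = 1


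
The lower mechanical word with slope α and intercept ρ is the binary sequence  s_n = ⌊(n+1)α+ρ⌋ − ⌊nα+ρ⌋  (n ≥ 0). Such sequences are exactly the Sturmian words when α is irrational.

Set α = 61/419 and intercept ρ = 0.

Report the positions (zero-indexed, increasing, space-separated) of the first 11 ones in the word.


6 13 20 27 34 41 48 54 61 68 75

n=0: ⌊61/419⌋−⌊0/419⌋ = 0−0 = 0
n=1: ⌊122/419⌋−⌊61/419⌋ = 0−0 = 0
  …
n=6: ⌊427/419⌋−⌊366/419⌋ = 1−0 = 1  ← one
n=7: ⌊488/419⌋−⌊427/419⌋ = 1−1 = 0
n=8: ⌊549/419⌋−⌊488/419⌋ = 1−1 = 0
  …
n=13: ⌊854/419⌋−⌊793/419⌋ = 2−1 = 1  ← one
n=14: ⌊915/419⌋−⌊854/419⌋ = 2−2 = 0
n=15: ⌊976/419⌋−⌊915/419⌋ = 2−2 = 0
  …
n=20: ⌊1281/419⌋−⌊1220/419⌋ = 3−2 = 1  ← one
n=21: ⌊1342/419⌋−⌊1281/419⌋ = 3−3 = 0
n=22: ⌊1403/419⌋−⌊1342/419⌋ = 3−3 = 0
  …
n=27: ⌊1708/419⌋−⌊1647/419⌋ = 4−3 = 1  ← one
n=28: ⌊1769/419⌋−⌊1708/419⌋ = 4−4 = 0
n=29: ⌊1830/419⌋−⌊1769/419⌋ = 4−4 = 0
  …
n=34: ⌊2135/419⌋−⌊2074/419⌋ = 5−4 = 1  ← one
n=35: ⌊2196/419⌋−⌊2135/419⌋ = 5−5 = 0
n=36: ⌊2257/419⌋−⌊2196/419⌋ = 5−5 = 0
  …
n=41: ⌊2562/419⌋−⌊2501/419⌋ = 6−5 = 1  ← one
n=42: ⌊2623/419⌋−⌊2562/419⌋ = 6−6 = 0
n=43: ⌊2684/419⌋−⌊2623/419⌋ = 6−6 = 0
  …
n=48: ⌊2989/419⌋−⌊2928/419⌋ = 7−6 = 1  ← one
n=49: ⌊3050/419⌋−⌊2989/419⌋ = 7−7 = 0
n=50: ⌊3111/419⌋−⌊3050/419⌋ = 7−7 = 0
  …
n=54: ⌊3355/419⌋−⌊3294/419⌋ = 8−7 = 1  ← one
n=55: ⌊3416/419⌋−⌊3355/419⌋ = 8−8 = 0
n=56: ⌊3477/419⌋−⌊3416/419⌋ = 8−8 = 0
  …
n=61: ⌊3782/419⌋−⌊3721/419⌋ = 9−8 = 1  ← one
n=62: ⌊3843/419⌋−⌊3782/419⌋ = 9−9 = 0
n=63: ⌊3904/419⌋−⌊3843/419⌋ = 9−9 = 0
  …
n=68: ⌊4209/419⌋−⌊4148/419⌋ = 10−9 = 1  ← one
n=69: ⌊4270/419⌋−⌊4209/419⌋ = 10−10 = 0
n=70: ⌊4331/419⌋−⌊4270/419⌋ = 10−10 = 0
  …
n=75: ⌊4636/419⌋−⌊4575/419⌋ = 11−10 = 1  ← one
positions of the first 11 ones: 6 13 20 27 34 41 48 54 61 68 75


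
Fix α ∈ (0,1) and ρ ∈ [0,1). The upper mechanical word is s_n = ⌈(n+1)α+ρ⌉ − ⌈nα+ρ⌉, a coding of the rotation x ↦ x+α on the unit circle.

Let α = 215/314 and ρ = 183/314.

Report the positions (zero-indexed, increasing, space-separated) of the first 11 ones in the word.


n=0: ⌈398/314⌉−⌈183/314⌉ = 2−1 = 1  ← one
n=1: ⌈613/314⌉−⌈398/314⌉ = 2−2 = 0
n=2: ⌈828/314⌉−⌈613/314⌉ = 3−2 = 1  ← one
n=3: ⌈1043/314⌉−⌈828/314⌉ = 4−3 = 1  ← one
n=4: ⌈1258/314⌉−⌈1043/314⌉ = 5−4 = 1  ← one
n=5: ⌈1473/314⌉−⌈1258/314⌉ = 5−5 = 0
n=6: ⌈1688/314⌉−⌈1473/314⌉ = 6−5 = 1  ← one
n=7: ⌈1903/314⌉−⌈1688/314⌉ = 7−6 = 1  ← one
n=8: ⌈2118/314⌉−⌈1903/314⌉ = 7−7 = 0
n=9: ⌈2333/314⌉−⌈2118/314⌉ = 8−7 = 1  ← one
n=10: ⌈2548/314⌉−⌈2333/314⌉ = 9−8 = 1  ← one
n=11: ⌈2763/314⌉−⌈2548/314⌉ = 9−9 = 0
n=12: ⌈2978/314⌉−⌈2763/314⌉ = 10−9 = 1  ← one
n=13: ⌈3193/314⌉−⌈2978/314⌉ = 11−10 = 1  ← one
n=14: ⌈3408/314⌉−⌈3193/314⌉ = 11−11 = 0
n=15: ⌈3623/314⌉−⌈3408/314⌉ = 12−11 = 1  ← one
positions of the first 11 ones: 0 2 3 4 6 7 9 10 12 13 15

0 2 3 4 6 7 9 10 12 13 15


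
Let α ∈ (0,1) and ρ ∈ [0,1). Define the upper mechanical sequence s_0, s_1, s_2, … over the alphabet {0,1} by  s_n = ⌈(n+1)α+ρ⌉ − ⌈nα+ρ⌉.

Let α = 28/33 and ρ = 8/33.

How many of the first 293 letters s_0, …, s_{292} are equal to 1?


248

#1s = Σ_{n=0}^{292} s_n = Σ_{n=0}^{292} (⌈(n+1)α+ρ⌉ − ⌈nα+ρ⌉)
the sum telescopes: every ⌈nα+ρ⌉ with 0 < n < 293 appears once with + and once with −, leaving ⌈293α+ρ⌉ − ⌈0·α+ρ⌉
293α + ρ = (293·28 + 8) / 33 = 8212/33
ρ = 8/33
⌈8212/33⌉ = 249,  ⌈8/33⌉ = 1
#1s = 249 − 1 = 248


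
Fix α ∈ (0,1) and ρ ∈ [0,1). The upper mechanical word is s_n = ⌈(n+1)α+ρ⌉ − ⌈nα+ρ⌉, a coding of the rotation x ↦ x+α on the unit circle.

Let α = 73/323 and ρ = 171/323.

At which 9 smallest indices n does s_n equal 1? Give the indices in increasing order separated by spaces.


n=0: ⌈244/323⌉−⌈171/323⌉ = 1−1 = 0
n=1: ⌈317/323⌉−⌈244/323⌉ = 1−1 = 0
n=2: ⌈390/323⌉−⌈317/323⌉ = 2−1 = 1  ← one
n=3: ⌈463/323⌉−⌈390/323⌉ = 2−2 = 0
n=4: ⌈536/323⌉−⌈463/323⌉ = 2−2 = 0
n=5: ⌈609/323⌉−⌈536/323⌉ = 2−2 = 0
n=6: ⌈682/323⌉−⌈609/323⌉ = 3−2 = 1  ← one
n=7: ⌈755/323⌉−⌈682/323⌉ = 3−3 = 0
n=8: ⌈828/323⌉−⌈755/323⌉ = 3−3 = 0
n=9: ⌈901/323⌉−⌈828/323⌉ = 3−3 = 0
n=10: ⌈974/323⌉−⌈901/323⌉ = 4−3 = 1  ← one
n=11: ⌈1047/323⌉−⌈974/323⌉ = 4−4 = 0
n=12: ⌈1120/323⌉−⌈1047/323⌉ = 4−4 = 0
n=13: ⌈1193/323⌉−⌈1120/323⌉ = 4−4 = 0
n=14: ⌈1266/323⌉−⌈1193/323⌉ = 4−4 = 0
n=15: ⌈1339/323⌉−⌈1266/323⌉ = 5−4 = 1  ← one
n=16: ⌈1412/323⌉−⌈1339/323⌉ = 5−5 = 0
n=17: ⌈1485/323⌉−⌈1412/323⌉ = 5−5 = 0
n=18: ⌈1558/323⌉−⌈1485/323⌉ = 5−5 = 0
n=19: ⌈1631/323⌉−⌈1558/323⌉ = 6−5 = 1  ← one
n=20: ⌈1704/323⌉−⌈1631/323⌉ = 6−6 = 0
n=21: ⌈1777/323⌉−⌈1704/323⌉ = 6−6 = 0
n=22: ⌈1850/323⌉−⌈1777/323⌉ = 6−6 = 0
n=23: ⌈1923/323⌉−⌈1850/323⌉ = 6−6 = 0
n=24: ⌈1996/323⌉−⌈1923/323⌉ = 7−6 = 1  ← one
n=25: ⌈2069/323⌉−⌈1996/323⌉ = 7−7 = 0
n=26: ⌈2142/323⌉−⌈2069/323⌉ = 7−7 = 0
n=27: ⌈2215/323⌉−⌈2142/323⌉ = 7−7 = 0
n=28: ⌈2288/323⌉−⌈2215/323⌉ = 8−7 = 1  ← one
n=29: ⌈2361/323⌉−⌈2288/323⌉ = 8−8 = 0
n=30: ⌈2434/323⌉−⌈2361/323⌉ = 8−8 = 0
n=31: ⌈2507/323⌉−⌈2434/323⌉ = 8−8 = 0
n=32: ⌈2580/323⌉−⌈2507/323⌉ = 8−8 = 0
n=33: ⌈2653/323⌉−⌈2580/323⌉ = 9−8 = 1  ← one
n=34: ⌈2726/323⌉−⌈2653/323⌉ = 9−9 = 0
n=35: ⌈2799/323⌉−⌈2726/323⌉ = 9−9 = 0
n=36: ⌈2872/323⌉−⌈2799/323⌉ = 9−9 = 0
n=37: ⌈2945/323⌉−⌈2872/323⌉ = 10−9 = 1  ← one
positions of the first 9 ones: 2 6 10 15 19 24 28 33 37

2 6 10 15 19 24 28 33 37


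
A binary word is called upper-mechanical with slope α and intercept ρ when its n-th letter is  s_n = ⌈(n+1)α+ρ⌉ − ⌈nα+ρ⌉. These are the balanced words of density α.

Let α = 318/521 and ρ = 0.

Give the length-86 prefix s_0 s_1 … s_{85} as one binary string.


n=0: ⌈(1·318)/521⌉ − ⌈(0·318)/521⌉ = ⌈318/521⌉ − ⌈0/521⌉ = 1 − 0 = 1
n=1: ⌈(2·318)/521⌉ − ⌈(1·318)/521⌉ = ⌈636/521⌉ − ⌈318/521⌉ = 2 − 1 = 1
n=2: ⌈(3·318)/521⌉ − ⌈(2·318)/521⌉ = ⌈954/521⌉ − ⌈636/521⌉ = 2 − 2 = 0
n=3: ⌈(4·318)/521⌉ − ⌈(3·318)/521⌉ = ⌈1272/521⌉ − ⌈954/521⌉ = 3 − 2 = 1
n=4: ⌈(5·318)/521⌉ − ⌈(4·318)/521⌉ = ⌈1590/521⌉ − ⌈1272/521⌉ = 4 − 3 = 1
n=5: ⌈(6·318)/521⌉ − ⌈(5·318)/521⌉ = ⌈1908/521⌉ − ⌈1590/521⌉ = 4 − 4 = 0
n=6: ⌈(7·318)/521⌉ − ⌈(6·318)/521⌉ = ⌈2226/521⌉ − ⌈1908/521⌉ = 5 − 4 = 1
n=7: ⌈(8·318)/521⌉ − ⌈(7·318)/521⌉ = ⌈2544/521⌉ − ⌈2226/521⌉ = 5 − 5 = 0
n=8: ⌈(9·318)/521⌉ − ⌈(8·318)/521⌉ = ⌈2862/521⌉ − ⌈2544/521⌉ = 6 − 5 = 1
n=9: ⌈(10·318)/521⌉ − ⌈(9·318)/521⌉ = ⌈3180/521⌉ − ⌈2862/521⌉ = 7 − 6 = 1
n=10: ⌈(11·318)/521⌉ − ⌈(10·318)/521⌉ = ⌈3498/521⌉ − ⌈3180/521⌉ = 7 − 7 = 0
n=11: ⌈(12·318)/521⌉ − ⌈(11·318)/521⌉ = ⌈3816/521⌉ − ⌈3498/521⌉ = 8 − 7 = 1
n=12: ⌈(13·318)/521⌉ − ⌈(12·318)/521⌉ = ⌈4134/521⌉ − ⌈3816/521⌉ = 8 − 8 = 0
n=13: ⌈(14·318)/521⌉ − ⌈(13·318)/521⌉ = ⌈4452/521⌉ − ⌈4134/521⌉ = 9 − 8 = 1
n=14: ⌈(15·318)/521⌉ − ⌈(14·318)/521⌉ = ⌈4770/521⌉ − ⌈4452/521⌉ = 10 − 9 = 1
n=15: ⌈(16·318)/521⌉ − ⌈(15·318)/521⌉ = ⌈5088/521⌉ − ⌈4770/521⌉ = 10 − 10 = 0
n=16: ⌈(17·318)/521⌉ − ⌈(16·318)/521⌉ = ⌈5406/521⌉ − ⌈5088/521⌉ = 11 − 10 = 1
n=17: ⌈(18·318)/521⌉ − ⌈(17·318)/521⌉ = ⌈5724/521⌉ − ⌈5406/521⌉ = 11 − 11 = 0
n=18: ⌈(19·318)/521⌉ − ⌈(18·318)/521⌉ = ⌈6042/521⌉ − ⌈5724/521⌉ = 12 − 11 = 1
n=19: ⌈(20·318)/521⌉ − ⌈(19·318)/521⌉ = ⌈6360/521⌉ − ⌈6042/521⌉ = 13 − 12 = 1
n=20: ⌈(21·318)/521⌉ − ⌈(20·318)/521⌉ = ⌈6678/521⌉ − ⌈6360/521⌉ = 13 − 13 = 0
n=21: ⌈(22·318)/521⌉ − ⌈(21·318)/521⌉ = ⌈6996/521⌉ − ⌈6678/521⌉ = 14 − 13 = 1
n=22: ⌈(23·318)/521⌉ − ⌈(22·318)/521⌉ = ⌈7314/521⌉ − ⌈6996/521⌉ = 15 − 14 = 1
n=23: ⌈(24·318)/521⌉ − ⌈(23·318)/521⌉ = ⌈7632/521⌉ − ⌈7314/521⌉ = 15 − 15 = 0
n=24: ⌈(25·318)/521⌉ − ⌈(24·318)/521⌉ = ⌈7950/521⌉ − ⌈7632/521⌉ = 16 − 15 = 1
n=25: ⌈(26·318)/521⌉ − ⌈(25·318)/521⌉ = ⌈8268/521⌉ − ⌈7950/521⌉ = 16 − 16 = 0
n=26: ⌈(27·318)/521⌉ − ⌈(26·318)/521⌉ = ⌈8586/521⌉ − ⌈8268/521⌉ = 17 − 16 = 1
n=27: ⌈(28·318)/521⌉ − ⌈(27·318)/521⌉ = ⌈8904/521⌉ − ⌈8586/521⌉ = 18 − 17 = 1
n=28: ⌈(29·318)/521⌉ − ⌈(28·318)/521⌉ = ⌈9222/521⌉ − ⌈8904/521⌉ = 18 − 18 = 0
n=29: ⌈(30·318)/521⌉ − ⌈(29·318)/521⌉ = ⌈9540/521⌉ − ⌈9222/521⌉ = 19 − 18 = 1
n=30: ⌈(31·318)/521⌉ − ⌈(30·318)/521⌉ = ⌈9858/521⌉ − ⌈9540/521⌉ = 19 − 19 = 0
n=31: ⌈(32·318)/521⌉ − ⌈(31·318)/521⌉ = ⌈10176/521⌉ − ⌈9858/521⌉ = 20 − 19 = 1
n=32: ⌈(33·318)/521⌉ − ⌈(32·318)/521⌉ = ⌈10494/521⌉ − ⌈10176/521⌉ = 21 − 20 = 1
n=33: ⌈(34·318)/521⌉ − ⌈(33·318)/521⌉ = ⌈10812/521⌉ − ⌈10494/521⌉ = 21 − 21 = 0
n=34: ⌈(35·318)/521⌉ − ⌈(34·318)/521⌉ = ⌈11130/521⌉ − ⌈10812/521⌉ = 22 − 21 = 1
n=35: ⌈(36·318)/521⌉ − ⌈(35·318)/521⌉ = ⌈11448/521⌉ − ⌈11130/521⌉ = 22 − 22 = 0
n=36: ⌈(37·318)/521⌉ − ⌈(36·318)/521⌉ = ⌈11766/521⌉ − ⌈11448/521⌉ = 23 − 22 = 1
n=37: ⌈(38·318)/521⌉ − ⌈(37·318)/521⌉ = ⌈12084/521⌉ − ⌈11766/521⌉ = 24 − 23 = 1
n=38: ⌈(39·318)/521⌉ − ⌈(38·318)/521⌉ = ⌈12402/521⌉ − ⌈12084/521⌉ = 24 − 24 = 0
n=39: ⌈(40·318)/521⌉ − ⌈(39·318)/521⌉ = ⌈12720/521⌉ − ⌈12402/521⌉ = 25 − 24 = 1
n=40: ⌈(41·318)/521⌉ − ⌈(40·318)/521⌉ = ⌈13038/521⌉ − ⌈12720/521⌉ = 26 − 25 = 1
n=41: ⌈(42·318)/521⌉ − ⌈(41·318)/521⌉ = ⌈13356/521⌉ − ⌈13038/521⌉ = 26 − 26 = 0
n=42: ⌈(43·318)/521⌉ − ⌈(42·318)/521⌉ = ⌈13674/521⌉ − ⌈13356/521⌉ = 27 − 26 = 1
n=43: ⌈(44·318)/521⌉ − ⌈(43·318)/521⌉ = ⌈13992/521⌉ − ⌈13674/521⌉ = 27 − 27 = 0
n=44: ⌈(45·318)/521⌉ − ⌈(44·318)/521⌉ = ⌈14310/521⌉ − ⌈13992/521⌉ = 28 − 27 = 1
n=45: ⌈(46·318)/521⌉ − ⌈(45·318)/521⌉ = ⌈14628/521⌉ − ⌈14310/521⌉ = 29 − 28 = 1
n=46: ⌈(47·318)/521⌉ − ⌈(46·318)/521⌉ = ⌈14946/521⌉ − ⌈14628/521⌉ = 29 − 29 = 0
n=47: ⌈(48·318)/521⌉ − ⌈(47·318)/521⌉ = ⌈15264/521⌉ − ⌈14946/521⌉ = 30 − 29 = 1
n=48: ⌈(49·318)/521⌉ − ⌈(48·318)/521⌉ = ⌈15582/521⌉ − ⌈15264/521⌉ = 30 − 30 = 0
n=49: ⌈(50·318)/521⌉ − ⌈(49·318)/521⌉ = ⌈15900/521⌉ − ⌈15582/521⌉ = 31 − 30 = 1
n=50: ⌈(51·318)/521⌉ − ⌈(50·318)/521⌉ = ⌈16218/521⌉ − ⌈15900/521⌉ = 32 − 31 = 1
n=51: ⌈(52·318)/521⌉ − ⌈(51·318)/521⌉ = ⌈16536/521⌉ − ⌈16218/521⌉ = 32 − 32 = 0
n=52: ⌈(53·318)/521⌉ − ⌈(52·318)/521⌉ = ⌈16854/521⌉ − ⌈16536/521⌉ = 33 − 32 = 1
n=53: ⌈(54·318)/521⌉ − ⌈(53·318)/521⌉ = ⌈17172/521⌉ − ⌈16854/521⌉ = 33 − 33 = 0
n=54: ⌈(55·318)/521⌉ − ⌈(54·318)/521⌉ = ⌈17490/521⌉ − ⌈17172/521⌉ = 34 − 33 = 1
n=55: ⌈(56·318)/521⌉ − ⌈(55·318)/521⌉ = ⌈17808/521⌉ − ⌈17490/521⌉ = 35 − 34 = 1
n=56: ⌈(57·318)/521⌉ − ⌈(56·318)/521⌉ = ⌈18126/521⌉ − ⌈17808/521⌉ = 35 − 35 = 0
n=57: ⌈(58·318)/521⌉ − ⌈(57·318)/521⌉ = ⌈18444/521⌉ − ⌈18126/521⌉ = 36 − 35 = 1
n=58: ⌈(59·318)/521⌉ − ⌈(58·318)/521⌉ = ⌈18762/521⌉ − ⌈18444/521⌉ = 37 − 36 = 1
n=59: ⌈(60·318)/521⌉ − ⌈(59·318)/521⌉ = ⌈19080/521⌉ − ⌈18762/521⌉ = 37 − 37 = 0
n=60: ⌈(61·318)/521⌉ − ⌈(60·318)/521⌉ = ⌈19398/521⌉ − ⌈19080/521⌉ = 38 − 37 = 1
n=61: ⌈(62·318)/521⌉ − ⌈(61·318)/521⌉ = ⌈19716/521⌉ − ⌈19398/521⌉ = 38 − 38 = 0
n=62: ⌈(63·318)/521⌉ − ⌈(62·318)/521⌉ = ⌈20034/521⌉ − ⌈19716/521⌉ = 39 − 38 = 1
n=63: ⌈(64·318)/521⌉ − ⌈(63·318)/521⌉ = ⌈20352/521⌉ − ⌈20034/521⌉ = 40 − 39 = 1
n=64: ⌈(65·318)/521⌉ − ⌈(64·318)/521⌉ = ⌈20670/521⌉ − ⌈20352/521⌉ = 40 − 40 = 0
n=65: ⌈(66·318)/521⌉ − ⌈(65·318)/521⌉ = ⌈20988/521⌉ − ⌈20670/521⌉ = 41 − 40 = 1
n=66: ⌈(67·318)/521⌉ − ⌈(66·318)/521⌉ = ⌈21306/521⌉ − ⌈20988/521⌉ = 41 − 41 = 0
n=67: ⌈(68·318)/521⌉ − ⌈(67·318)/521⌉ = ⌈21624/521⌉ − ⌈21306/521⌉ = 42 − 41 = 1
n=68: ⌈(69·318)/521⌉ − ⌈(68·318)/521⌉ = ⌈21942/521⌉ − ⌈21624/521⌉ = 43 − 42 = 1
n=69: ⌈(70·318)/521⌉ − ⌈(69·318)/521⌉ = ⌈22260/521⌉ − ⌈21942/521⌉ = 43 − 43 = 0
n=70: ⌈(71·318)/521⌉ − ⌈(70·318)/521⌉ = ⌈22578/521⌉ − ⌈22260/521⌉ = 44 − 43 = 1
n=71: ⌈(72·318)/521⌉ − ⌈(71·318)/521⌉ = ⌈22896/521⌉ − ⌈22578/521⌉ = 44 − 44 = 0
n=72: ⌈(73·318)/521⌉ − ⌈(72·318)/521⌉ = ⌈23214/521⌉ − ⌈22896/521⌉ = 45 − 44 = 1
n=73: ⌈(74·318)/521⌉ − ⌈(73·318)/521⌉ = ⌈23532/521⌉ − ⌈23214/521⌉ = 46 − 45 = 1
n=74: ⌈(75·318)/521⌉ − ⌈(74·318)/521⌉ = ⌈23850/521⌉ − ⌈23532/521⌉ = 46 − 46 = 0
n=75: ⌈(76·318)/521⌉ − ⌈(75·318)/521⌉ = ⌈24168/521⌉ − ⌈23850/521⌉ = 47 − 46 = 1
n=76: ⌈(77·318)/521⌉ − ⌈(76·318)/521⌉ = ⌈24486/521⌉ − ⌈24168/521⌉ = 47 − 47 = 0
n=77: ⌈(78·318)/521⌉ − ⌈(77·318)/521⌉ = ⌈24804/521⌉ − ⌈24486/521⌉ = 48 − 47 = 1
n=78: ⌈(79·318)/521⌉ − ⌈(78·318)/521⌉ = ⌈25122/521⌉ − ⌈24804/521⌉ = 49 − 48 = 1
n=79: ⌈(80·318)/521⌉ − ⌈(79·318)/521⌉ = ⌈25440/521⌉ − ⌈25122/521⌉ = 49 − 49 = 0
n=80: ⌈(81·318)/521⌉ − ⌈(80·318)/521⌉ = ⌈25758/521⌉ − ⌈25440/521⌉ = 50 − 49 = 1
n=81: ⌈(82·318)/521⌉ − ⌈(81·318)/521⌉ = ⌈26076/521⌉ − ⌈25758/521⌉ = 51 − 50 = 1
n=82: ⌈(83·318)/521⌉ − ⌈(82·318)/521⌉ = ⌈26394/521⌉ − ⌈26076/521⌉ = 51 − 51 = 0
n=83: ⌈(84·318)/521⌉ − ⌈(83·318)/521⌉ = ⌈26712/521⌉ − ⌈26394/521⌉ = 52 − 51 = 1
n=84: ⌈(85·318)/521⌉ − ⌈(84·318)/521⌉ = ⌈27030/521⌉ − ⌈26712/521⌉ = 52 − 52 = 0
n=85: ⌈(86·318)/521⌉ − ⌈(85·318)/521⌉ = ⌈27348/521⌉ − ⌈27030/521⌉ = 53 − 52 = 1

11011010110101101011011010110101101011011010110101101011011010110101101011010110110101


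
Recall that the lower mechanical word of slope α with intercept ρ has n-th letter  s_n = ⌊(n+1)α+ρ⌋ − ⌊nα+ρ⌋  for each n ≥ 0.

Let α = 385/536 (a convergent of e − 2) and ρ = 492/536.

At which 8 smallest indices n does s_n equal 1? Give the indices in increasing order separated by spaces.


n=0: ⌊877/536⌋−⌊492/536⌋ = 1−0 = 1  ← one
n=1: ⌊1262/536⌋−⌊877/536⌋ = 2−1 = 1  ← one
n=2: ⌊1647/536⌋−⌊1262/536⌋ = 3−2 = 1  ← one
n=3: ⌊2032/536⌋−⌊1647/536⌋ = 3−3 = 0
n=4: ⌊2417/536⌋−⌊2032/536⌋ = 4−3 = 1  ← one
n=5: ⌊2802/536⌋−⌊2417/536⌋ = 5−4 = 1  ← one
n=6: ⌊3187/536⌋−⌊2802/536⌋ = 5−5 = 0
n=7: ⌊3572/536⌋−⌊3187/536⌋ = 6−5 = 1  ← one
n=8: ⌊3957/536⌋−⌊3572/536⌋ = 7−6 = 1  ← one
n=9: ⌊4342/536⌋−⌊3957/536⌋ = 8−7 = 1  ← one
positions of the first 8 ones: 0 1 2 4 5 7 8 9

0 1 2 4 5 7 8 9


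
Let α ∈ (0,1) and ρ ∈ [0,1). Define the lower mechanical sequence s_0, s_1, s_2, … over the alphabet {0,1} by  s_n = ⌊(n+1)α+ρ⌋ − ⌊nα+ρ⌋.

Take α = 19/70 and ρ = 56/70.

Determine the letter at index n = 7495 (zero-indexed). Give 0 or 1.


0

(n+1)α + ρ = (7496·19 + 56) / 70 = 142480/70
nα + ρ     = (7495·19 + 56) / 70 = 142461/70
⌊142480/70⌋ = 2035,  ⌊142461/70⌋ = 2035
s_{7495} = 2035 − 2035 = 0


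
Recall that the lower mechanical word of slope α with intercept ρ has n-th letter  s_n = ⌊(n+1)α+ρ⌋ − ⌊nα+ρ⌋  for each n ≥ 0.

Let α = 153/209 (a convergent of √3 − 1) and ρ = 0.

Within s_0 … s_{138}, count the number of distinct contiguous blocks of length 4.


t_n = ⌊(n·153)/209⌋ for n = 0 … 139:
  n=0…9: ⌊0/209⌋=0 ⌊153/209⌋=0 ⌊306/209⌋=1 ⌊459/209⌋=2 ⌊612/209⌋=2 ⌊765/209⌋=3 ⌊918/209⌋=4 ⌊1071/209⌋=5 ⌊1224/209⌋=5 ⌊1377/209⌋=6
  n=10…19: ⌊1530/209⌋=7 ⌊1683/209⌋=8 ⌊1836/209⌋=8 ⌊1989/209⌋=9 ⌊2142/209⌋=10 ⌊2295/209⌋=10 ⌊2448/209⌋=11 ⌊2601/209⌋=12 ⌊2754/209⌋=13 ⌊2907/209⌋=13
  n=20…29: ⌊3060/209⌋=14 ⌊3213/209⌋=15 ⌊3366/209⌋=16 ⌊3519/209⌋=16 ⌊3672/209⌋=17 ⌊3825/209⌋=18 ⌊3978/209⌋=19 ⌊4131/209⌋=19 ⌊4284/209⌋=20 ⌊4437/209⌋=21
  n=30…39: ⌊4590/209⌋=21 ⌊4743/209⌋=22 ⌊4896/209⌋=23 ⌊5049/209⌋=24 ⌊5202/209⌋=24 ⌊5355/209⌋=25 ⌊5508/209⌋=26 ⌊5661/209⌋=27 ⌊5814/209⌋=27 ⌊5967/209⌋=28
  n=40…49: ⌊6120/209⌋=29 ⌊6273/209⌋=30 ⌊6426/209⌋=30 ⌊6579/209⌋=31 ⌊6732/209⌋=32 ⌊6885/209⌋=32 ⌊7038/209⌋=33 ⌊7191/209⌋=34 ⌊7344/209⌋=35 ⌊7497/209⌋=35
  n=50…59: ⌊7650/209⌋=36 ⌊7803/209⌋=37 ⌊7956/209⌋=38 ⌊8109/209⌋=38 ⌊8262/209⌋=39 ⌊8415/209⌋=40 ⌊8568/209⌋=40 ⌊8721/209⌋=41 ⌊8874/209⌋=42 ⌊9027/209⌋=43
  n=60…69: ⌊9180/209⌋=43 ⌊9333/209⌋=44 ⌊9486/209⌋=45 ⌊9639/209⌋=46 ⌊9792/209⌋=46 ⌊9945/209⌋=47 ⌊10098/209⌋=48 ⌊10251/209⌋=49 ⌊10404/209⌋=49 ⌊10557/209⌋=50
  n=70…79: ⌊10710/209⌋=51 ⌊10863/209⌋=51 ⌊11016/209⌋=52 ⌊11169/209⌋=53 ⌊11322/209⌋=54 ⌊11475/209⌋=54 ⌊11628/209⌋=55 ⌊11781/209⌋=56 ⌊11934/209⌋=57 ⌊12087/209⌋=57
  n=80…89: ⌊12240/209⌋=58 ⌊12393/209⌋=59 ⌊12546/209⌋=60 ⌊12699/209⌋=60 ⌊12852/209⌋=61 ⌊13005/209⌋=62 ⌊13158/209⌋=62 ⌊13311/209⌋=63 ⌊13464/209⌋=64 ⌊13617/209⌋=65
  n=90…99: ⌊13770/209⌋=65 ⌊13923/209⌋=66 ⌊14076/209⌋=67 ⌊14229/209⌋=68 ⌊14382/209⌋=68 ⌊14535/209⌋=69 ⌊14688/209⌋=70 ⌊14841/209⌋=71 ⌊14994/209⌋=71 ⌊15147/209⌋=72
  n=100…109: ⌊15300/209⌋=73 ⌊15453/209⌋=73 ⌊15606/209⌋=74 ⌊15759/209⌋=75 ⌊15912/209⌋=76 ⌊16065/209⌋=76 ⌊16218/209⌋=77 ⌊16371/209⌋=78 ⌊16524/209⌋=79 ⌊16677/209⌋=79
  n=110…119: ⌊16830/209⌋=80 ⌊16983/209⌋=81 ⌊17136/209⌋=81 ⌊17289/209⌋=82 ⌊17442/209⌋=83 ⌊17595/209⌋=84 ⌊17748/209⌋=84 ⌊17901/209⌋=85 ⌊18054/209⌋=86 ⌊18207/209⌋=87
  n=120…129: ⌊18360/209⌋=87 ⌊18513/209⌋=88 ⌊18666/209⌋=89 ⌊18819/209⌋=90 ⌊18972/209⌋=90 ⌊19125/209⌋=91 ⌊19278/209⌋=92 ⌊19431/209⌋=92 ⌊19584/209⌋=93 ⌊19737/209⌋=94
  n=130…139: ⌊19890/209⌋=95 ⌊20043/209⌋=95 ⌊20196/209⌋=96 ⌊20349/209⌋=97 ⌊20502/209⌋=98 ⌊20655/209⌋=98 ⌊20808/209⌋=99 ⌊20961/209⌋=100 ⌊21114/209⌋=101 ⌊21267/209⌋=101
s_n = t_(n+1) − t_n for n = 0 … 138 gives
prefix = 0110111011101101110111011101101110111011101101110111011011101110111011011101110111011011101110111011011101110110111011101110110111011101110
slide a length-4 window over [0..3] … [135..138] (136 windows); first occurrence of each distinct factor:
  [  0..  3] 0110
  [  1..  4] 1101
  [  2..  5] 1011
  [  3..  6] 0111
  [  4..  7] 1110
  (the other 131 windows repeat one of these)
distinct factors: {0110, 0111, 1011, 1101, 1110}
count = 5  (Sturmian bound for length 4 is 5)

5


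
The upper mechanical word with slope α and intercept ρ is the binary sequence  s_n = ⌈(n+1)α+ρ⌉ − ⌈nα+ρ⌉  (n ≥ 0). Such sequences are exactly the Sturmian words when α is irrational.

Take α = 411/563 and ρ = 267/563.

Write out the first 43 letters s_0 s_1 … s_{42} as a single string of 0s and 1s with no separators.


n=0: ⌈(1·411+267)/563⌉ − ⌈(0·411+267)/563⌉ = ⌈678/563⌉ − ⌈267/563⌉ = 2 − 1 = 1
n=1: ⌈(2·411+267)/563⌉ − ⌈(1·411+267)/563⌉ = ⌈1089/563⌉ − ⌈678/563⌉ = 2 − 2 = 0
n=2: ⌈(3·411+267)/563⌉ − ⌈(2·411+267)/563⌉ = ⌈1500/563⌉ − ⌈1089/563⌉ = 3 − 2 = 1
n=3: ⌈(4·411+267)/563⌉ − ⌈(3·411+267)/563⌉ = ⌈1911/563⌉ − ⌈1500/563⌉ = 4 − 3 = 1
n=4: ⌈(5·411+267)/563⌉ − ⌈(4·411+267)/563⌉ = ⌈2322/563⌉ − ⌈1911/563⌉ = 5 − 4 = 1
n=5: ⌈(6·411+267)/563⌉ − ⌈(5·411+267)/563⌉ = ⌈2733/563⌉ − ⌈2322/563⌉ = 5 − 5 = 0
n=6: ⌈(7·411+267)/563⌉ − ⌈(6·411+267)/563⌉ = ⌈3144/563⌉ − ⌈2733/563⌉ = 6 − 5 = 1
n=7: ⌈(8·411+267)/563⌉ − ⌈(7·411+267)/563⌉ = ⌈3555/563⌉ − ⌈3144/563⌉ = 7 − 6 = 1
n=8: ⌈(9·411+267)/563⌉ − ⌈(8·411+267)/563⌉ = ⌈3966/563⌉ − ⌈3555/563⌉ = 8 − 7 = 1
n=9: ⌈(10·411+267)/563⌉ − ⌈(9·411+267)/563⌉ = ⌈4377/563⌉ − ⌈3966/563⌉ = 8 − 8 = 0
n=10: ⌈(11·411+267)/563⌉ − ⌈(10·411+267)/563⌉ = ⌈4788/563⌉ − ⌈4377/563⌉ = 9 − 8 = 1
n=11: ⌈(12·411+267)/563⌉ − ⌈(11·411+267)/563⌉ = ⌈5199/563⌉ − ⌈4788/563⌉ = 10 − 9 = 1
n=12: ⌈(13·411+267)/563⌉ − ⌈(12·411+267)/563⌉ = ⌈5610/563⌉ − ⌈5199/563⌉ = 10 − 10 = 0
n=13: ⌈(14·411+267)/563⌉ − ⌈(13·411+267)/563⌉ = ⌈6021/563⌉ − ⌈5610/563⌉ = 11 − 10 = 1
n=14: ⌈(15·411+267)/563⌉ − ⌈(14·411+267)/563⌉ = ⌈6432/563⌉ − ⌈6021/563⌉ = 12 − 11 = 1
n=15: ⌈(16·411+267)/563⌉ − ⌈(15·411+267)/563⌉ = ⌈6843/563⌉ − ⌈6432/563⌉ = 13 − 12 = 1
n=16: ⌈(17·411+267)/563⌉ − ⌈(16·411+267)/563⌉ = ⌈7254/563⌉ − ⌈6843/563⌉ = 13 − 13 = 0
n=17: ⌈(18·411+267)/563⌉ − ⌈(17·411+267)/563⌉ = ⌈7665/563⌉ − ⌈7254/563⌉ = 14 − 13 = 1
n=18: ⌈(19·411+267)/563⌉ − ⌈(18·411+267)/563⌉ = ⌈8076/563⌉ − ⌈7665/563⌉ = 15 − 14 = 1
n=19: ⌈(20·411+267)/563⌉ − ⌈(19·411+267)/563⌉ = ⌈8487/563⌉ − ⌈8076/563⌉ = 16 − 15 = 1
n=20: ⌈(21·411+267)/563⌉ − ⌈(20·411+267)/563⌉ = ⌈8898/563⌉ − ⌈8487/563⌉ = 16 − 16 = 0
n=21: ⌈(22·411+267)/563⌉ − ⌈(21·411+267)/563⌉ = ⌈9309/563⌉ − ⌈8898/563⌉ = 17 − 16 = 1
n=22: ⌈(23·411+267)/563⌉ − ⌈(22·411+267)/563⌉ = ⌈9720/563⌉ − ⌈9309/563⌉ = 18 − 17 = 1
n=23: ⌈(24·411+267)/563⌉ − ⌈(23·411+267)/563⌉ = ⌈10131/563⌉ − ⌈9720/563⌉ = 18 − 18 = 0
n=24: ⌈(25·411+267)/563⌉ − ⌈(24·411+267)/563⌉ = ⌈10542/563⌉ − ⌈10131/563⌉ = 19 − 18 = 1
n=25: ⌈(26·411+267)/563⌉ − ⌈(25·411+267)/563⌉ = ⌈10953/563⌉ − ⌈10542/563⌉ = 20 − 19 = 1
n=26: ⌈(27·411+267)/563⌉ − ⌈(26·411+267)/563⌉ = ⌈11364/563⌉ − ⌈10953/563⌉ = 21 − 20 = 1
n=27: ⌈(28·411+267)/563⌉ − ⌈(27·411+267)/563⌉ = ⌈11775/563⌉ − ⌈11364/563⌉ = 21 − 21 = 0
n=28: ⌈(29·411+267)/563⌉ − ⌈(28·411+267)/563⌉ = ⌈12186/563⌉ − ⌈11775/563⌉ = 22 − 21 = 1
n=29: ⌈(30·411+267)/563⌉ − ⌈(29·411+267)/563⌉ = ⌈12597/563⌉ − ⌈12186/563⌉ = 23 − 22 = 1
n=30: ⌈(31·411+267)/563⌉ − ⌈(30·411+267)/563⌉ = ⌈13008/563⌉ − ⌈12597/563⌉ = 24 − 23 = 1
n=31: ⌈(32·411+267)/563⌉ − ⌈(31·411+267)/563⌉ = ⌈13419/563⌉ − ⌈13008/563⌉ = 24 − 24 = 0
n=32: ⌈(33·411+267)/563⌉ − ⌈(32·411+267)/563⌉ = ⌈13830/563⌉ − ⌈13419/563⌉ = 25 − 24 = 1
n=33: ⌈(34·411+267)/563⌉ − ⌈(33·411+267)/563⌉ = ⌈14241/563⌉ − ⌈13830/563⌉ = 26 − 25 = 1
n=34: ⌈(35·411+267)/563⌉ − ⌈(34·411+267)/563⌉ = ⌈14652/563⌉ − ⌈14241/563⌉ = 27 − 26 = 1
n=35: ⌈(36·411+267)/563⌉ − ⌈(35·411+267)/563⌉ = ⌈15063/563⌉ − ⌈14652/563⌉ = 27 − 27 = 0
n=36: ⌈(37·411+267)/563⌉ − ⌈(36·411+267)/563⌉ = ⌈15474/563⌉ − ⌈15063/563⌉ = 28 − 27 = 1
n=37: ⌈(38·411+267)/563⌉ − ⌈(37·411+267)/563⌉ = ⌈15885/563⌉ − ⌈15474/563⌉ = 29 − 28 = 1
n=38: ⌈(39·411+267)/563⌉ − ⌈(38·411+267)/563⌉ = ⌈16296/563⌉ − ⌈15885/563⌉ = 29 − 29 = 0
n=39: ⌈(40·411+267)/563⌉ − ⌈(39·411+267)/563⌉ = ⌈16707/563⌉ − ⌈16296/563⌉ = 30 − 29 = 1
n=40: ⌈(41·411+267)/563⌉ − ⌈(40·411+267)/563⌉ = ⌈17118/563⌉ − ⌈16707/563⌉ = 31 − 30 = 1
n=41: ⌈(42·411+267)/563⌉ − ⌈(41·411+267)/563⌉ = ⌈17529/563⌉ − ⌈17118/563⌉ = 32 − 31 = 1
n=42: ⌈(43·411+267)/563⌉ − ⌈(42·411+267)/563⌉ = ⌈17940/563⌉ − ⌈17529/563⌉ = 32 − 32 = 0

1011101110110111011101101110111011101101110


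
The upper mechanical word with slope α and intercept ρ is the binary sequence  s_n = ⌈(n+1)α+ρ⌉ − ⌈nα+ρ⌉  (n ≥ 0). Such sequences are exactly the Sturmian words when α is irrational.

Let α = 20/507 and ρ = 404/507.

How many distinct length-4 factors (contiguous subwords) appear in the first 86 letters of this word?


t_n = ⌈(n·20+404)/507⌉ for n = 0 … 86:
  n=0…9: ⌈404/507⌉=1 ⌈424/507⌉=1 ⌈444/507⌉=1 ⌈464/507⌉=1 ⌈484/507⌉=1 ⌈504/507⌉=1 ⌈524/507⌉=2 ⌈544/507⌉=2 ⌈564/507⌉=2 ⌈584/507⌉=2
  n=10…19: ⌈604/507⌉=2 ⌈624/507⌉=2 ⌈644/507⌉=2 ⌈664/507⌉=2 ⌈684/507⌉=2 ⌈704/507⌉=2 ⌈724/507⌉=2 ⌈744/507⌉=2 ⌈764/507⌉=2 ⌈784/507⌉=2
  n=20…29: ⌈804/507⌉=2 ⌈824/507⌉=2 ⌈844/507⌉=2 ⌈864/507⌉=2 ⌈884/507⌉=2 ⌈904/507⌉=2 ⌈924/507⌉=2 ⌈944/507⌉=2 ⌈964/507⌉=2 ⌈984/507⌉=2
  n=30…39: ⌈1004/507⌉=2 ⌈1024/507⌉=3 ⌈1044/507⌉=3 ⌈1064/507⌉=3 ⌈1084/507⌉=3 ⌈1104/507⌉=3 ⌈1124/507⌉=3 ⌈1144/507⌉=3 ⌈1164/507⌉=3 ⌈1184/507⌉=3
  n=40…49: ⌈1204/507⌉=3 ⌈1224/507⌉=3 ⌈1244/507⌉=3 ⌈1264/507⌉=3 ⌈1284/507⌉=3 ⌈1304/507⌉=3 ⌈1324/507⌉=3 ⌈1344/507⌉=3 ⌈1364/507⌉=3 ⌈1384/507⌉=3
  n=50…59: ⌈1404/507⌉=3 ⌈1424/507⌉=3 ⌈1444/507⌉=3 ⌈1464/507⌉=3 ⌈1484/507⌉=3 ⌈1504/507⌉=3 ⌈1524/507⌉=4 ⌈1544/507⌉=4 ⌈1564/507⌉=4 ⌈1584/507⌉=4
  n=60…69: ⌈1604/507⌉=4 ⌈1624/507⌉=4 ⌈1644/507⌉=4 ⌈1664/507⌉=4 ⌈1684/507⌉=4 ⌈1704/507⌉=4 ⌈1724/507⌉=4 ⌈1744/507⌉=4 ⌈1764/507⌉=4 ⌈1784/507⌉=4
  n=70…79: ⌈1804/507⌉=4 ⌈1824/507⌉=4 ⌈1844/507⌉=4 ⌈1864/507⌉=4 ⌈1884/507⌉=4 ⌈1904/507⌉=4 ⌈1924/507⌉=4 ⌈1944/507⌉=4 ⌈1964/507⌉=4 ⌈1984/507⌉=4
  n=80…86: ⌈2004/507⌉=4 ⌈2024/507⌉=4 ⌈2044/507⌉=5 ⌈2064/507⌉=5 ⌈2084/507⌉=5 ⌈2104/507⌉=5 ⌈2124/507⌉=5
s_n = t_(n+1) − t_n for n = 0 … 85 gives
prefix = 00000100000000000000000000000010000000000000000000000001000000000000000000000000010000
slide a length-4 window over [0..3] … [82..85] (83 windows); first occurrence of each distinct factor:
  [  0..  3] 0000
  [  2..  5] 0001
  [  3..  6] 0010
  [  4..  7] 0100
  [  5..  8] 1000
  (the other 78 windows repeat one of these)
distinct factors: {0000, 0001, 0010, 0100, 1000}
count = 5  (Sturmian bound for length 4 is 5)

5


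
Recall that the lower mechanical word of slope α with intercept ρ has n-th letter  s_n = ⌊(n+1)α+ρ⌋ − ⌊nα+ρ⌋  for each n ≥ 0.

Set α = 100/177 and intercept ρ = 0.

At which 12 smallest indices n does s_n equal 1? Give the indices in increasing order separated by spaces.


1 3 5 7 8 10 12 14 15 17 19 21

n=0: ⌊100/177⌋−⌊0/177⌋ = 0−0 = 0
n=1: ⌊200/177⌋−⌊100/177⌋ = 1−0 = 1  ← one
n=2: ⌊300/177⌋−⌊200/177⌋ = 1−1 = 0
n=3: ⌊400/177⌋−⌊300/177⌋ = 2−1 = 1  ← one
n=4: ⌊500/177⌋−⌊400/177⌋ = 2−2 = 0
n=5: ⌊600/177⌋−⌊500/177⌋ = 3−2 = 1  ← one
n=6: ⌊700/177⌋−⌊600/177⌋ = 3−3 = 0
n=7: ⌊800/177⌋−⌊700/177⌋ = 4−3 = 1  ← one
n=8: ⌊900/177⌋−⌊800/177⌋ = 5−4 = 1  ← one
n=9: ⌊1000/177⌋−⌊900/177⌋ = 5−5 = 0
n=10: ⌊1100/177⌋−⌊1000/177⌋ = 6−5 = 1  ← one
n=11: ⌊1200/177⌋−⌊1100/177⌋ = 6−6 = 0
n=12: ⌊1300/177⌋−⌊1200/177⌋ = 7−6 = 1  ← one
n=13: ⌊1400/177⌋−⌊1300/177⌋ = 7−7 = 0
n=14: ⌊1500/177⌋−⌊1400/177⌋ = 8−7 = 1  ← one
n=15: ⌊1600/177⌋−⌊1500/177⌋ = 9−8 = 1  ← one
n=16: ⌊1700/177⌋−⌊1600/177⌋ = 9−9 = 0
n=17: ⌊1800/177⌋−⌊1700/177⌋ = 10−9 = 1  ← one
n=18: ⌊1900/177⌋−⌊1800/177⌋ = 10−10 = 0
n=19: ⌊2000/177⌋−⌊1900/177⌋ = 11−10 = 1  ← one
n=20: ⌊2100/177⌋−⌊2000/177⌋ = 11−11 = 0
n=21: ⌊2200/177⌋−⌊2100/177⌋ = 12−11 = 1  ← one
positions of the first 12 ones: 1 3 5 7 8 10 12 14 15 17 19 21
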